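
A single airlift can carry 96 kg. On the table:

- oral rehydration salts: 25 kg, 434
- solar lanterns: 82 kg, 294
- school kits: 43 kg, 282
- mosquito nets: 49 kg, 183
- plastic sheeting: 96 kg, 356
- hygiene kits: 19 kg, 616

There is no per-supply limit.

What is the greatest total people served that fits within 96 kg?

3080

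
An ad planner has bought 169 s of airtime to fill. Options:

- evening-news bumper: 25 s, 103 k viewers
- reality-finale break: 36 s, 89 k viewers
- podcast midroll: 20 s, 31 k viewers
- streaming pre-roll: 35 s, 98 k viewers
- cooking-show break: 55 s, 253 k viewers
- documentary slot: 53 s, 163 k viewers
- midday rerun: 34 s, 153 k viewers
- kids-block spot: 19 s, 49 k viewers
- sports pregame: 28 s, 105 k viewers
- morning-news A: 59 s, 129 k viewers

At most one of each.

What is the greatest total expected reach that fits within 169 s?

672

Taking the top-ratio spots first gives evening-news bumper + cooking-show break + midday rerun + kids-block spot + sports pregame for 663 (161 s).
Replace kids-block spot and sports pregame with documentary slot: the trade gains 9 net, giving 672 at 167 s.
Next best is evening-news bumper + cooking-show break + midday rerun + kids-block spot + sports pregame at 663 (161 s) — short by 9.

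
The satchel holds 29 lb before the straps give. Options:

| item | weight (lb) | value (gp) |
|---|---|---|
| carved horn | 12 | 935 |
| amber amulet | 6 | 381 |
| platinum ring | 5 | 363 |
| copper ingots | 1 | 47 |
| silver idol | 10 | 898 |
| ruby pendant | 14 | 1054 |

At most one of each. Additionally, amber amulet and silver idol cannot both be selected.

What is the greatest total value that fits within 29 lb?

2315

Filling by ratio: carved horn + platinum ring + copper ingots + silver idol for 2243, with 1 lb left unused.
The 13 lb tied up in carved horn and copper ingots is better spent on ruby pendant — total rises to 2315 (29 lb).
Nothing else feasible within 29 lb beats 2315.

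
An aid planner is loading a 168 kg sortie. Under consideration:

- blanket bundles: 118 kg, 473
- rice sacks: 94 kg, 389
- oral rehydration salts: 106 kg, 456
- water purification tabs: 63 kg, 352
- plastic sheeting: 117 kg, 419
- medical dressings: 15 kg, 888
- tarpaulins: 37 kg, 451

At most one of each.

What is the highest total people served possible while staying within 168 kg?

1795

Density check — medical dressings 59.20, tarpaulins 12.19, water purification tabs 5.59 are the best per kg.
The ratio heuristic lands on water purification tabs + medical dressings + tarpaulins (1691) but leaves 53 kg idle.
Replace water purification tabs with oral rehydration salts: the trade gains 104 net, giving 1795 at 158 kg.
Nothing else within 168 kg beats 1795.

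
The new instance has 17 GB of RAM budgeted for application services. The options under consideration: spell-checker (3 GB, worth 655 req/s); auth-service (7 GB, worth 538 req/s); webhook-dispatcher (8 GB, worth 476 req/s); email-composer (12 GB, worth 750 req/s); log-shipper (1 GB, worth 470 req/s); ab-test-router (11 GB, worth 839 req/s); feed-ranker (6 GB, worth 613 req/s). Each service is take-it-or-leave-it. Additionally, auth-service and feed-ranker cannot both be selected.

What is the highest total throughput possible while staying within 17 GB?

1964

Best packing: spell-checker + log-shipper + ab-test-router — 15 GB, 1964 total.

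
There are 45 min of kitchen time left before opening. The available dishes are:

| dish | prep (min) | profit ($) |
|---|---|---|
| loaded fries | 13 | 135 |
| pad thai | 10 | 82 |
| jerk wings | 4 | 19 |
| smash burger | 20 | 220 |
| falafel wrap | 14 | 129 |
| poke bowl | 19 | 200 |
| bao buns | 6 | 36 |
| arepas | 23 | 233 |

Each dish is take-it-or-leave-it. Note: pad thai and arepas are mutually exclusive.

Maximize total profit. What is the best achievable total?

456

The ratio ordering already packs tightly: smash burger + poke bowl + bao buns, 45 min, 456.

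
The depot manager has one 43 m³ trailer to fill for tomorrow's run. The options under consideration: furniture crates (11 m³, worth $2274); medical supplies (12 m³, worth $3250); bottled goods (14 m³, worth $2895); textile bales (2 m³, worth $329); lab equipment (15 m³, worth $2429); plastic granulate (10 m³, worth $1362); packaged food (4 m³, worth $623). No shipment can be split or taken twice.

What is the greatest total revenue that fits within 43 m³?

9371

Taking furniture crates + medical supplies + bottled goods + textile bales + packaged food: 43 m³ used, 9371 in revenue.
Next best is furniture crates + medical supplies + bottled goods + packaged food at 9042 (41 m³) — short by 329.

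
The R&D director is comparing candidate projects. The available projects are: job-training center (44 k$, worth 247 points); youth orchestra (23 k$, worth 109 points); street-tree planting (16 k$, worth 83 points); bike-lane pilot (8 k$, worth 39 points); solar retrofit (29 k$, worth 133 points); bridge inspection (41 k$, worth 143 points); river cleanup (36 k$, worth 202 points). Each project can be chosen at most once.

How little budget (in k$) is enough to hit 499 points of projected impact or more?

96

Need the lightest bundle worth ≥ 499.
job-training center + street-tree planting + river cleanup reaches 532 using 96 k$.
Below 96 k$ the best achievable stays under 499.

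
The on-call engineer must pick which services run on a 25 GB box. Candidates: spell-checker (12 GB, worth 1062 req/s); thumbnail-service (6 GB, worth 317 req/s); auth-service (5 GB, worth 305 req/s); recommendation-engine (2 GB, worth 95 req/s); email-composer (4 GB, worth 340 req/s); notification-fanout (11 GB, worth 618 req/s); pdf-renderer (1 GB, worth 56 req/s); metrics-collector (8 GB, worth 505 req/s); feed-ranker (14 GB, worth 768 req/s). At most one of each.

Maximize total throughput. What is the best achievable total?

1963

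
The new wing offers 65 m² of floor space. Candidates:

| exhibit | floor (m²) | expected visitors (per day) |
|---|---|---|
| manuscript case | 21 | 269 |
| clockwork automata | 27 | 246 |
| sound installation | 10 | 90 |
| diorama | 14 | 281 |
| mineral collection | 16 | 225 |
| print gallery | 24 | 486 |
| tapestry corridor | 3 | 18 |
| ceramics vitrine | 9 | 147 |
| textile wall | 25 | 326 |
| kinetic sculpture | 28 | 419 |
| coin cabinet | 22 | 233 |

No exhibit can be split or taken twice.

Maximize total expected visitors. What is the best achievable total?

Taking diorama + mineral collection + print gallery + ceramics vitrine: 63 m² used, 1139 in expected visitors.
The closest alternative, diorama + print gallery + textile wall, reaches only 1093.

1139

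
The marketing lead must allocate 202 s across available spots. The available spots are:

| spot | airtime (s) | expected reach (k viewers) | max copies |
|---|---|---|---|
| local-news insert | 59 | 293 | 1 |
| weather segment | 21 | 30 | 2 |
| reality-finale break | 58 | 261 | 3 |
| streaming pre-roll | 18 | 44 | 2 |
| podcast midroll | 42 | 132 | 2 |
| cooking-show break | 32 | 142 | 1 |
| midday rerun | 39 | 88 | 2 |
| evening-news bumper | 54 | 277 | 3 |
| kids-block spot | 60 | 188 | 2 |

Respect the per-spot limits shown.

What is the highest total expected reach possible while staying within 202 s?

Greedy by ratio would take cooking-show break + 3×evening-news bumper: 194 s used, total 973.
Replace evening-news bumper with local-news insert: the trade gains 16 net, giving 989 at 199 s.
Nothing else within 202 s beats 989.

989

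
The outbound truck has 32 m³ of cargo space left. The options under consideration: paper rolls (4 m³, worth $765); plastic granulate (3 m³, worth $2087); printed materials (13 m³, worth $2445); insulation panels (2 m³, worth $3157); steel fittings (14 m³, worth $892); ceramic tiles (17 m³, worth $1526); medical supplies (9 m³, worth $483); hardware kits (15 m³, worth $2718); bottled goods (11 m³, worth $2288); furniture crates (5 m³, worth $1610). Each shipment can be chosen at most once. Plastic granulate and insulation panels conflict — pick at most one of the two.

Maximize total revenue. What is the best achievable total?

9500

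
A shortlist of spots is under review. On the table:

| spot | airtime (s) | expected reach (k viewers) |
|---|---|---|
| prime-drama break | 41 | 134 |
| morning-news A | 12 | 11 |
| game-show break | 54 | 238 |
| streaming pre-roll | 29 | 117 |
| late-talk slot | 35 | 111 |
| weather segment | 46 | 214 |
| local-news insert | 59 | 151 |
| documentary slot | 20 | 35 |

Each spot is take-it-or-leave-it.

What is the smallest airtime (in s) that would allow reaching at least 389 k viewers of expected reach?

100

Look for the lowest-airtime combination reaching 389.
Taking game-show break + weather segment gives 452 (≥ 389) for 100 s.
No combination under 100 s hits 389.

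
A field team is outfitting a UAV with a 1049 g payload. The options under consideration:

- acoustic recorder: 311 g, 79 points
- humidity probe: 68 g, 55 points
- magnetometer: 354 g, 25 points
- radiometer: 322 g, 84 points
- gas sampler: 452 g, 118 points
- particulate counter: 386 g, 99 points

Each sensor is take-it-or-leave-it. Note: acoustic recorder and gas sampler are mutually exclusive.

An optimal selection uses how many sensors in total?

Best achievable data value is 272.
For example humidity probe + gas sampler + particulate counter achieves it, using 906 g.
Every optimal selection uses 3 sensors.

3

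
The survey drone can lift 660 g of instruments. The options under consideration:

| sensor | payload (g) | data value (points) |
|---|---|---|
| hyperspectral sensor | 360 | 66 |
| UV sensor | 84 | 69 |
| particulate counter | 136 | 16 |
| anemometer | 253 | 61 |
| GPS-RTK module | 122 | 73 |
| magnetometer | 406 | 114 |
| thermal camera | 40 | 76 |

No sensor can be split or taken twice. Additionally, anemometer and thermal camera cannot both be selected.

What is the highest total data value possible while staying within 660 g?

332

Best packing: UV sensor + GPS-RTK module + magnetometer + thermal camera — 652 g, 332 total.
Nothing else feasible within 660 g beats 332.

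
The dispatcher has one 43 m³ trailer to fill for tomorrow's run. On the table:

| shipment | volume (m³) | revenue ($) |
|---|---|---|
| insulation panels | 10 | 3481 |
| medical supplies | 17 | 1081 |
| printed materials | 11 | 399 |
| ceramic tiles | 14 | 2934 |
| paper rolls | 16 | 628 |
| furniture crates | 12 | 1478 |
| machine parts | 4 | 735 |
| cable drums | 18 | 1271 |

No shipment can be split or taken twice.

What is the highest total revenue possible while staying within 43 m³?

Ranking by ratio (revenue/m³): insulation panels 348.10, ceramic tiles 209.57, machine parts 183.75, furniture crates 123.17.
Best packing: insulation panels + ceramic tiles + furniture crates + machine parts — 40 m³, 8628 total.
Runner-up insulation panels + ceramic tiles + furniture crates tops out at 7893.

8628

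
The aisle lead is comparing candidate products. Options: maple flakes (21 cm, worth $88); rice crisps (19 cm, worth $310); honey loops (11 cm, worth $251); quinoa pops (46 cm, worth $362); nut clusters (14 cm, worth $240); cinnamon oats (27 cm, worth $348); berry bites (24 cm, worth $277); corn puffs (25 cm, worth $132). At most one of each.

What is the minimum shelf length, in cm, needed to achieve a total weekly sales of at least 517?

Minimise cm subject to total weekly sales ≥ 517.
rice crisps + honey loops reaches 561 using 30 cm.
Below 30 cm the best achievable stays under 517.

30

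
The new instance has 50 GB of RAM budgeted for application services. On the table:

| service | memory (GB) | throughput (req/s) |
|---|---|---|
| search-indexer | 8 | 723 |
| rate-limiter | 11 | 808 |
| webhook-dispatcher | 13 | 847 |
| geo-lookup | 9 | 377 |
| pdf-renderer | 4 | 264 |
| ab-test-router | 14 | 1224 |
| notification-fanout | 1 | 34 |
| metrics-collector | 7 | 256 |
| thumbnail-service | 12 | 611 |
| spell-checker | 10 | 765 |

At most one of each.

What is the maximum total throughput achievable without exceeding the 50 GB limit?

3866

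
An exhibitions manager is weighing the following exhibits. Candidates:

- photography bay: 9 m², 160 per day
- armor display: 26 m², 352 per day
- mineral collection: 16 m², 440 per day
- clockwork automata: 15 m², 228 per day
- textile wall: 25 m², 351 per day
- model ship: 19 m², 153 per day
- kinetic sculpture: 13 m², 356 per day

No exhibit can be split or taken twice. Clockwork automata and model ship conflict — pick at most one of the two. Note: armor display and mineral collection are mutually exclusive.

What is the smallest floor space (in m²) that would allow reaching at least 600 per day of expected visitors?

25

Need the lightest bundle worth ≥ 600.
Taking photography bay + mineral collection gives 600 (≥ 600) for 25 m².
No combination under 25 m² hits 600.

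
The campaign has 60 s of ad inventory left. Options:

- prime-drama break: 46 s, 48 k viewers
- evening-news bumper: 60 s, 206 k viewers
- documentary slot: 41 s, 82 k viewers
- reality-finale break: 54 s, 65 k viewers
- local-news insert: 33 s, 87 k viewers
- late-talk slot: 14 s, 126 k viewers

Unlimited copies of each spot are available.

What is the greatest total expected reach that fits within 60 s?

4×late-talk slot uses 56 of the 60 s and totals 504.
That's the maximum — no swap from here does better than 504.

504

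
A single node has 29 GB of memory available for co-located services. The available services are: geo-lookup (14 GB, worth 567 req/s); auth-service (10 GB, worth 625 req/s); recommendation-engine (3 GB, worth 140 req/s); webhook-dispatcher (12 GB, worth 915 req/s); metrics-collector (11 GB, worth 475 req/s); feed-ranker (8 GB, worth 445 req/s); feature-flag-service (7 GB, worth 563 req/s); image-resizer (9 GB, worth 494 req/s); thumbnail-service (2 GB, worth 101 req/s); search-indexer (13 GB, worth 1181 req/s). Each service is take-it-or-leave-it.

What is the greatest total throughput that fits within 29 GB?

2238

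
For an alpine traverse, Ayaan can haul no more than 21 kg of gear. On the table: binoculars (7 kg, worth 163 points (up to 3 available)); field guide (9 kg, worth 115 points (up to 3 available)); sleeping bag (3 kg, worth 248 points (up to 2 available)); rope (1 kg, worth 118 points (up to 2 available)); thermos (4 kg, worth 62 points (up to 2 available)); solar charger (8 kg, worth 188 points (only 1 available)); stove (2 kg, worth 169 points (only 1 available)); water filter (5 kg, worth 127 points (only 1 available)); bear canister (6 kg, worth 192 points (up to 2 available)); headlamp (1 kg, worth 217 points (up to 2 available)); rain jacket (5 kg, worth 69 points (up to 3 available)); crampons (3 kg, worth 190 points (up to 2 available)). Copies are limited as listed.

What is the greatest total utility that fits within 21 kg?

Taking the top-ratio items first gives 2×sleeping bag + 2×rope + stove + 2×headlamp + 2×crampons for 1715 (18 kg).
Replace crampons with bear canister: the trade gains 2 net, giving 1717 at 21 kg.
No other feasible combination exceeds 1717.

1717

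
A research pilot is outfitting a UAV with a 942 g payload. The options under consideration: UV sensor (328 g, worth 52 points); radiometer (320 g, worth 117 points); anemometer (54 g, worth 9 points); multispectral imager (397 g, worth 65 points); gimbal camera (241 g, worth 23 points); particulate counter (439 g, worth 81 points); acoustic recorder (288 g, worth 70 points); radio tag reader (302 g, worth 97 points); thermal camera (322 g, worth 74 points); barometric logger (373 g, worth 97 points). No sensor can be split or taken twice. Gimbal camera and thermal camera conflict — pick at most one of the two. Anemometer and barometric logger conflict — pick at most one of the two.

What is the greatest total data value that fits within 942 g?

Radiometer + acoustic recorder + radio tag reader uses 910 of the 942 g and totals 284.
That's the maximum — no feasible swap from here does better than 284.

284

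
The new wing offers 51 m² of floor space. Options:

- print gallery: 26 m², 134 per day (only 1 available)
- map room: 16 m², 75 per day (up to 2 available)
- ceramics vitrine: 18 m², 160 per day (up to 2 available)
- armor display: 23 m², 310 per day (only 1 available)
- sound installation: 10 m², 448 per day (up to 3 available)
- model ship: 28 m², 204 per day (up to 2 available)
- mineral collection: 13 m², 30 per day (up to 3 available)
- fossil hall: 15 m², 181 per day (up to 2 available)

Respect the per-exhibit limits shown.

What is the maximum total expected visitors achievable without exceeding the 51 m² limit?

1525

Best packing: 3×sound installation + fossil hall — 45 m², 1525 total.
Nothing else within 51 m² beats 1525.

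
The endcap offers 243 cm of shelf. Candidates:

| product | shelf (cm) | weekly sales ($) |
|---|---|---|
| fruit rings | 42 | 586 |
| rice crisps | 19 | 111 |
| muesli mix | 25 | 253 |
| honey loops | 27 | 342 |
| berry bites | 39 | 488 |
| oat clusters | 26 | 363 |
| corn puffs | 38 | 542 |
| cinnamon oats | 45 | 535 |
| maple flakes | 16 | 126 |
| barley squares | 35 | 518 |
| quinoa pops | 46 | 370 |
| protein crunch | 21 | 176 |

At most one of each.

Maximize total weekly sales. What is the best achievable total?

Filling by ratio: fruit rings + muesli mix + honey loops + berry bites + oat clusters + corn puffs + barley squares for 3092, with 11 cm left unused.
Dropping muesli mix and honey loops frees 52 cm; slotting in cinnamon oats + maple flakes (61 cm) lifts the total to 3158 at 241 cm.
Nothing else within 243 cm beats 3158.

3158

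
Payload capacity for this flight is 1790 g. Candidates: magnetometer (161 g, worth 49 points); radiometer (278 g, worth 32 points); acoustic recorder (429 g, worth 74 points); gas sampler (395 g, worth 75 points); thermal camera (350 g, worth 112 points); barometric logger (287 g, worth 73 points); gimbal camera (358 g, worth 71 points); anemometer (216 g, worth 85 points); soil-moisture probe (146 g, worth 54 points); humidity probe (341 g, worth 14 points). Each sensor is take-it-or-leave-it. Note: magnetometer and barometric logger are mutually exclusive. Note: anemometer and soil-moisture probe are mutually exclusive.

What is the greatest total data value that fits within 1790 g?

Ranking by ratio (data value/g): anemometer 0.39, soil-moisture probe 0.37, thermal camera 0.32, magnetometer 0.30.
Magnetometer + radiometer + gas sampler + thermal camera + gimbal camera + anemometer uses 1758 of the 1790 g and totals 424.
An exhaustive check of the 1024 subsets confirms 424.

424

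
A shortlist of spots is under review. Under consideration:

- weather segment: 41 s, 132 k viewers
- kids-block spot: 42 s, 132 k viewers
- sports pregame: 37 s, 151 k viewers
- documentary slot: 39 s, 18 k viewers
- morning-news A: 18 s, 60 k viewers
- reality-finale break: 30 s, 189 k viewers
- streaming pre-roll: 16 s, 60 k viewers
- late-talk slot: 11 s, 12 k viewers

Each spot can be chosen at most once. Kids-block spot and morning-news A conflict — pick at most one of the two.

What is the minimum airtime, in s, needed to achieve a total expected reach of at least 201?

Look for the lowest-airtime combination reaching 201.
reality-finale break + late-talk slot: 201 expected reach at 41 s.
Any bundle with less than 41 s falls short of 201.

41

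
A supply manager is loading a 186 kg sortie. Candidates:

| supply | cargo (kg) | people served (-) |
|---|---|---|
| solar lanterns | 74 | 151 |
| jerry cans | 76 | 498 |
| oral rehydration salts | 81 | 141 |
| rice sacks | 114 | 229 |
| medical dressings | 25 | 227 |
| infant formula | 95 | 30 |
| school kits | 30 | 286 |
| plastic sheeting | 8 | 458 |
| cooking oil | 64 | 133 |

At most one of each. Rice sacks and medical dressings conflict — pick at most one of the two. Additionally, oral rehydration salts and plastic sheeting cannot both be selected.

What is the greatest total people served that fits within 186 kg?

1469

Taking jerry cans + medical dressings + school kits + plastic sheeting: 139 kg used, 1469 in people served.
That's the maximum — no feasible swap from here does better than 1469.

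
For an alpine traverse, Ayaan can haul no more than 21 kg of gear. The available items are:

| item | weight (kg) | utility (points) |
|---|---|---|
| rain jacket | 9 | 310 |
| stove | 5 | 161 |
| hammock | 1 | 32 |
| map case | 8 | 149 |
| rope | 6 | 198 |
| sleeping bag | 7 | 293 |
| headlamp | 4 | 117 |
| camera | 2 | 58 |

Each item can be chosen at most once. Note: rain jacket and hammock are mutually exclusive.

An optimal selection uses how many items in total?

3

Optimal total is 764.
One optimal bundle: rain jacket + stove + sleeping bag (21 kg).
Every optimal selection uses 3 items.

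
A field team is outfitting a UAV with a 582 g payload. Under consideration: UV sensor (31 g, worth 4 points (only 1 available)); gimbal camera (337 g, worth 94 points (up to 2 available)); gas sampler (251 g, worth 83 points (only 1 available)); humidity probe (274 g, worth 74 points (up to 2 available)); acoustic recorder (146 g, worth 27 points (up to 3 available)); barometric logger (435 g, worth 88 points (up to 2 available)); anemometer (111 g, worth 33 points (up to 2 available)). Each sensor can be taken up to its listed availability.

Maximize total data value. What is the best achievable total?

161

A density-first pass picks UV sensor + gas sampler + 2×anemometer — 153 at 504 g.
Dropping 2×anemometer frees 222 g; slotting in humidity probe (274 g) lifts the total to 161 at 556 g.
The spare 26 g is too small for any remaining sensor, and no exchange beats 161.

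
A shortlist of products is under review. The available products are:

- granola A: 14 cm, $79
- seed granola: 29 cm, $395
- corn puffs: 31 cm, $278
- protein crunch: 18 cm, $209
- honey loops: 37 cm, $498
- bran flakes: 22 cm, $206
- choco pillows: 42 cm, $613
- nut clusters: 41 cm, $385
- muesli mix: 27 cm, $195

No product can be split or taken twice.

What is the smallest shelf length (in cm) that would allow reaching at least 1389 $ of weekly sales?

108

Minimise cm subject to total weekly sales ≥ 1389.
seed granola + honey loops + choco pillows reaches 1506 using 108 cm.
Below 108 cm the best achievable stays under 1389.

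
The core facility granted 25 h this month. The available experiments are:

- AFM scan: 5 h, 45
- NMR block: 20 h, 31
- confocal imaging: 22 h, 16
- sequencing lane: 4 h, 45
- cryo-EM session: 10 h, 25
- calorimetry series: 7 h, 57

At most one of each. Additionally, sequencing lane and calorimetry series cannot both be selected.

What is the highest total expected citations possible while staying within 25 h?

127

Best packing: AFM scan + cryo-EM session + calorimetry series — 22 h, 127 total.
The closest alternative, AFM scan + sequencing lane + cryo-EM session, reaches only 115.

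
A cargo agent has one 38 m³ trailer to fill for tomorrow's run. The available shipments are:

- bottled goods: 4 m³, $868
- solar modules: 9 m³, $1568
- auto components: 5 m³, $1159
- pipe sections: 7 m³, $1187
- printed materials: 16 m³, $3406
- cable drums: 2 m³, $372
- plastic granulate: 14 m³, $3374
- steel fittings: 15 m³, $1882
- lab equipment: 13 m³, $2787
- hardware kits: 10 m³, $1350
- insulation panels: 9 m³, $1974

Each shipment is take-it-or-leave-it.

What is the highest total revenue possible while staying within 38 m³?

8560

Filling by ratio: bottled goods + auto components + cable drums + plastic granulate + insulation panels for 7747, with 4 m³ left unused.
Replace insulation panels with lab equipment: the trade gains 813 net, giving 8560 at 38 m³.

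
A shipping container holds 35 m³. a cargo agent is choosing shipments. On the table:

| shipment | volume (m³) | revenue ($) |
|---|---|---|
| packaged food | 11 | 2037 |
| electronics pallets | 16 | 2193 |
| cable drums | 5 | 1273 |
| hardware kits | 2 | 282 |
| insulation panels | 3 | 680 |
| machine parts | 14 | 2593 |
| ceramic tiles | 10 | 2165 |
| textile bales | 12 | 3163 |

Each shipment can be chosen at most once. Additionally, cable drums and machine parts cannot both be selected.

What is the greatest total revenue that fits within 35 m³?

7647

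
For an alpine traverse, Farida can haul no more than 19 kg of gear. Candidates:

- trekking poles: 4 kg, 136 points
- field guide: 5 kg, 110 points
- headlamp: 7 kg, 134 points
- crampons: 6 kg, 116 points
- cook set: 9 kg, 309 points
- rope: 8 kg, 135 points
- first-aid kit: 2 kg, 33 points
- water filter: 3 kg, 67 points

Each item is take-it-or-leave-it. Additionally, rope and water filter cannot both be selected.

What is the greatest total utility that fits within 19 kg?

Filling by ratio: trekking poles + cook set + first-aid kit + water filter for 545, with 1 kg left unused.
Dropping first-aid kit and water filter frees 5 kg; slotting in crampons (6 kg) lifts the total to 561 at 19 kg.
Runner-up trekking poles + field guide + cook set tops out at 555.

561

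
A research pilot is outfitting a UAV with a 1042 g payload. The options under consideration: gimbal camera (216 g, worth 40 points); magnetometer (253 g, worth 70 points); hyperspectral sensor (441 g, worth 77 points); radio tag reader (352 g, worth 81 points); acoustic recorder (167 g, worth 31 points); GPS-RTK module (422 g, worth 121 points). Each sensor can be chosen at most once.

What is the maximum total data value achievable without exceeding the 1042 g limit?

Magnetometer + radio tag reader + GPS-RTK module uses 1027 of the 1042 g and totals 272.

272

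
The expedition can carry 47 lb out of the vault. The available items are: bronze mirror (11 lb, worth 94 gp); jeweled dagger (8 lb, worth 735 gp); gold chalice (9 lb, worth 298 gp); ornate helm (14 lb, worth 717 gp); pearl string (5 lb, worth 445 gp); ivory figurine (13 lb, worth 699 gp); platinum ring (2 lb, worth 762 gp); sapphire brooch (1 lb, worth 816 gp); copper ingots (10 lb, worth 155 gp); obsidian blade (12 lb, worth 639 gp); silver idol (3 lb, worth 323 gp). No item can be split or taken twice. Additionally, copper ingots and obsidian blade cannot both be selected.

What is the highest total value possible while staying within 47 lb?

4497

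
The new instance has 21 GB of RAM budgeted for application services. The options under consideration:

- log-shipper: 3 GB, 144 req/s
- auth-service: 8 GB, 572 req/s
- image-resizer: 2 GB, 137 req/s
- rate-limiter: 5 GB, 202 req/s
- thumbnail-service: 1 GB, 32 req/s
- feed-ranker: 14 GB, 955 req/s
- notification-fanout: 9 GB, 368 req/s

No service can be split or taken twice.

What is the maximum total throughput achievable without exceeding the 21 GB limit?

1294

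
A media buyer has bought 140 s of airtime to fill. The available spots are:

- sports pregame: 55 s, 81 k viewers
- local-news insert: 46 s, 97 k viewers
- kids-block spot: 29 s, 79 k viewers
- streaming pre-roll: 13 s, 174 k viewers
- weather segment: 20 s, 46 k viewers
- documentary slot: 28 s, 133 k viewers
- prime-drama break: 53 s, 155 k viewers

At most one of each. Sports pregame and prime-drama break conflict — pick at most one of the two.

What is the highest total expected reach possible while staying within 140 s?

559

By expected reach per s: streaming pre-roll 13.38, documentary slot 4.75, prime-drama break 2.92, kids-block spot 2.72 lead.
Taking the top-ratio spots first gives kids-block spot + streaming pre-roll + documentary slot + prime-drama break for 541 (123 s).
Dropping kids-block spot frees 29 s; slotting in local-news insert (46 s) lifts the total to 559 at 140 s.
That's the maximum — no feasible swap from here does better than 559.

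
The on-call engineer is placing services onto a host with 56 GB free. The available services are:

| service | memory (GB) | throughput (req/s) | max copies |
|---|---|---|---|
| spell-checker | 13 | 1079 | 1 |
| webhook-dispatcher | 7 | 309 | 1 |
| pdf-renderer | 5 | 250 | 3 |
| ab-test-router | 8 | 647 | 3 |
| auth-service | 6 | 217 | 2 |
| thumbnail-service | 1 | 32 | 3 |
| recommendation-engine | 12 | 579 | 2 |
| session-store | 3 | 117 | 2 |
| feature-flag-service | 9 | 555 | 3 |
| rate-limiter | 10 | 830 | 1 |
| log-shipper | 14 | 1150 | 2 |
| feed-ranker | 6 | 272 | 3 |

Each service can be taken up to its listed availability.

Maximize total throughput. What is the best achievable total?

4488

A density-first pass picks spell-checker + pdf-renderer + rate-limiter + 2×log-shipper — 4459 at 56 GB.
Dropping spell-checker and pdf-renderer frees 18 GB; slotting in 2×ab-test-router + 2×thumbnail-service (18 GB) lifts the total to 4488 at 56 GB.
Nothing else within 56 GB beats 4488.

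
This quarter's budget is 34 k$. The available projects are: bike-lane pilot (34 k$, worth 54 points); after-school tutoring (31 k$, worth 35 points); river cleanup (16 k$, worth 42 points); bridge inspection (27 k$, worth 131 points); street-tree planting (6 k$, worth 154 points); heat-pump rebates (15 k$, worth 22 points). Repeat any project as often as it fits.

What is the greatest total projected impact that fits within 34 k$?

Taking 5×street-tree planting: 30 k$ used, 770 in projected impact.
No other feasible combination exceeds 770.

770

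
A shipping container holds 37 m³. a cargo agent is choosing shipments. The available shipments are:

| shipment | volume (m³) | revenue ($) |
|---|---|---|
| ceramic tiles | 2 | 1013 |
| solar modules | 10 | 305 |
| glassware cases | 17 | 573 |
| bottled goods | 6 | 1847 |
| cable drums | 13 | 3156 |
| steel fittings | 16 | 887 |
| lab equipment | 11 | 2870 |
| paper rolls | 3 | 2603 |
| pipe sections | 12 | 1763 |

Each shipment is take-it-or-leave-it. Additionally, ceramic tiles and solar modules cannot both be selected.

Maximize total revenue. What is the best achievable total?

11489

The ratio ordering already packs tightly: ceramic tiles + bottled goods + cable drums + lab equipment + paper rolls, 35 m³, 11489.
An exhaustive check of the 512 subsets confirms 11489.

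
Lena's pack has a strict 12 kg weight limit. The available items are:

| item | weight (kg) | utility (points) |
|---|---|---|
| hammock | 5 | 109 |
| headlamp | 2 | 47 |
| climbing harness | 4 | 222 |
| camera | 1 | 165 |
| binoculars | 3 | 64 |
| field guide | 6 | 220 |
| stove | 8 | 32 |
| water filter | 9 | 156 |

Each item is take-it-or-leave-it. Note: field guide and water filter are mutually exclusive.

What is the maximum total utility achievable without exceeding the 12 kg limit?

607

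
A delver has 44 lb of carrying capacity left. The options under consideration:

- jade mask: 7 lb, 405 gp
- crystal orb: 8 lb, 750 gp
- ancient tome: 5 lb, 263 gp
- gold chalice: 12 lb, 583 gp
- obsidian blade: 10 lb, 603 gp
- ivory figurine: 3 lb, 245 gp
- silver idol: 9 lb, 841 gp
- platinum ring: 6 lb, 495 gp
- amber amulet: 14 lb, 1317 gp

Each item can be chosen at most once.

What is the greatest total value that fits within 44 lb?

Ranking by ratio (value/lb): amber amulet 94.07, crystal orb 93.75, silver idol 93.44, platinum ring 82.50.
Greedy by ratio would take crystal orb + ivory figurine + silver idol + platinum ring + amber amulet: 40 lb used, total 3648.
Dropping ivory figurine frees 3 lb; slotting in jade mask (7 lb) lifts the total to 3808 at 44 lb.
An exhaustive check of the 512 subsets confirms 3808.

3808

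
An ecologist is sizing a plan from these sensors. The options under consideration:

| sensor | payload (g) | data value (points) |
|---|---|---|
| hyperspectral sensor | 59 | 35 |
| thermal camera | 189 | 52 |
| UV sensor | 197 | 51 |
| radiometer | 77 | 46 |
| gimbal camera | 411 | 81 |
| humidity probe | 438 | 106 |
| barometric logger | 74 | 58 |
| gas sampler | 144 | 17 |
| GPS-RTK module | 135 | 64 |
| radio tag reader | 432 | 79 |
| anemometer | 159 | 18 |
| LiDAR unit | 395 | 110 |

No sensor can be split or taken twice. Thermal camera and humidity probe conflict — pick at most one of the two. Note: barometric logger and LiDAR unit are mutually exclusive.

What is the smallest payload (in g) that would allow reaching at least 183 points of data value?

Need the lightest bundle worth ≥ 183.
hyperspectral sensor + radiometer + barometric logger + GPS-RTK module: 203 data value at 345 g.
No combination under 345 g hits 183.

345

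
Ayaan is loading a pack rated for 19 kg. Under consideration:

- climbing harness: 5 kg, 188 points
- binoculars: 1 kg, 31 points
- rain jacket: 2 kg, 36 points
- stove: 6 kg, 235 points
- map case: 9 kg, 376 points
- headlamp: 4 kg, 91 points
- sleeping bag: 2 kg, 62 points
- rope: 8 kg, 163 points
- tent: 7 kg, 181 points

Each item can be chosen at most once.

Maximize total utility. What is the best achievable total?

709

Greedy by ratio would take binoculars + stove + map case + sleeping bag: 18 kg used, total 704.
Dropping binoculars frees 1 kg; slotting in rain jacket (2 kg) lifts the total to 709 at 19 kg.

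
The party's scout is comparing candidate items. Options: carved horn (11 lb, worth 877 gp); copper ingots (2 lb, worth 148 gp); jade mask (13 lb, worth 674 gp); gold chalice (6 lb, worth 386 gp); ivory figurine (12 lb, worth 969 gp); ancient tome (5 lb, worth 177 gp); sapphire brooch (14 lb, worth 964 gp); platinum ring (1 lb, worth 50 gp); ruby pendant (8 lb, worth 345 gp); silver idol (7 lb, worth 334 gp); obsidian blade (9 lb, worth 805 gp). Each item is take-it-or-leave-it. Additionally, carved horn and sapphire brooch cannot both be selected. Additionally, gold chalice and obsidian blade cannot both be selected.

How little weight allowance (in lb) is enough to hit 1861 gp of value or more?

Need the lightest bundle worth ≥ 1861.
copper ingots + ivory figurine + obsidian blade reaches 1922 using 23 lb.
Below 23 lb the best achievable stays under 1861.

23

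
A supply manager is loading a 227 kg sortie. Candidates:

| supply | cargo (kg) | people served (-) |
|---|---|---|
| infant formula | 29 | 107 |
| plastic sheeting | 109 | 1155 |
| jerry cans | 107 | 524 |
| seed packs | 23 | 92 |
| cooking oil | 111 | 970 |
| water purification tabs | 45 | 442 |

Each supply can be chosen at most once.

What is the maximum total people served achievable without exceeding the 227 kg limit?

2125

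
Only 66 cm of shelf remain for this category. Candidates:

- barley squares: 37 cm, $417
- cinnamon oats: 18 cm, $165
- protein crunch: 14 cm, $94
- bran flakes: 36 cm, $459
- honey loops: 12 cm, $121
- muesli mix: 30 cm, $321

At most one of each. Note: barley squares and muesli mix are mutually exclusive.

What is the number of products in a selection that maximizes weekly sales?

2

Best achievable weekly sales is 780.
One optimal bundle: bran flakes + muesli mix (66 cm).
Every optimal selection uses 2 products.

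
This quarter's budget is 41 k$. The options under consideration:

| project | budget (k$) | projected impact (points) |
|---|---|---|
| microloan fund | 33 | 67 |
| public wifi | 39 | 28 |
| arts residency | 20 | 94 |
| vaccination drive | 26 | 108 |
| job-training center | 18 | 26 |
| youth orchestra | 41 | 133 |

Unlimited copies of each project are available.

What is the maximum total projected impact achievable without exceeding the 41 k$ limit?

Ranking by ratio (projected impact/k$): arts residency 4.70, vaccination drive 4.15, youth orchestra 3.24, microloan fund 2.03.
Taking 2×arts residency: 40 k$ used, 188 in projected impact.
That's the maximum — no swap from here does better than 188.

188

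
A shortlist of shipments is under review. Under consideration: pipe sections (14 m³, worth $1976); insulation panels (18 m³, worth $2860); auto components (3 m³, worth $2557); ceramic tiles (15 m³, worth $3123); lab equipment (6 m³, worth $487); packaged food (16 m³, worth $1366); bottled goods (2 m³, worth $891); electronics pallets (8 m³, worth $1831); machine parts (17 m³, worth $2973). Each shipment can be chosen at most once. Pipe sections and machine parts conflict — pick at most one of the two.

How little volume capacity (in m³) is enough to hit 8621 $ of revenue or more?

Need the lightest bundle worth ≥ 8621.
Taking auto components + ceramic tiles + lab equipment + bottled goods + electronics pallets gives 8889 (≥ 8621) for 34 m³.
Any bundle with less than 34 m³ falls short of 8621.

34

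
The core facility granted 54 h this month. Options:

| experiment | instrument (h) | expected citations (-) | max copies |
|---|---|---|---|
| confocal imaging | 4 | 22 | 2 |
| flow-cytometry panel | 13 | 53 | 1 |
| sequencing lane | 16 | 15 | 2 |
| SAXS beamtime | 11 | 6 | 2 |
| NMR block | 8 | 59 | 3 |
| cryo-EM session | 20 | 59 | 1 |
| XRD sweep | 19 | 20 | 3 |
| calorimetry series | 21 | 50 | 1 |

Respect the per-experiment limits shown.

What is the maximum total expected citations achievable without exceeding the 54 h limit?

280

Greedy by ratio would take 2×confocal imaging + flow-cytometry panel + 3×NMR block: 45 h used, total 274.
Dropping flow-cytometry panel frees 13 h; slotting in cryo-EM session (20 h) lifts the total to 280 at 52 h.
No other feasible combination exceeds 280.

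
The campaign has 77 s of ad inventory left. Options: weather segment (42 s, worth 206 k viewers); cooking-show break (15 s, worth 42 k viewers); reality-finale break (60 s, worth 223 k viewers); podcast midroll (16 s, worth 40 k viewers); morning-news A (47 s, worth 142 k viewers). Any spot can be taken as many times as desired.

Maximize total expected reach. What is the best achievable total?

290

Ranking by ratio (expected reach/s): weather segment 4.90, reality-finale break 3.72, morning-news A 3.02, cooking-show break 2.80.
Weather segment + 2×cooking-show break uses 72 of the 77 s and totals 290.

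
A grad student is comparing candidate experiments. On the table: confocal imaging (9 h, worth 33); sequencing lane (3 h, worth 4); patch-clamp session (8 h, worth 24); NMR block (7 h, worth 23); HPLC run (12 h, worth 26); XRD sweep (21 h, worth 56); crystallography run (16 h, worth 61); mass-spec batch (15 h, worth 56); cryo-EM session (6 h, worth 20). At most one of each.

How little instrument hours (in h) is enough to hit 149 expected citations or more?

Look for the lowest-instrument combination reaching 149.
confocal imaging + crystallography run + mass-spec batch reaches 150 using 40 h.
No combination under 40 h hits 149.

40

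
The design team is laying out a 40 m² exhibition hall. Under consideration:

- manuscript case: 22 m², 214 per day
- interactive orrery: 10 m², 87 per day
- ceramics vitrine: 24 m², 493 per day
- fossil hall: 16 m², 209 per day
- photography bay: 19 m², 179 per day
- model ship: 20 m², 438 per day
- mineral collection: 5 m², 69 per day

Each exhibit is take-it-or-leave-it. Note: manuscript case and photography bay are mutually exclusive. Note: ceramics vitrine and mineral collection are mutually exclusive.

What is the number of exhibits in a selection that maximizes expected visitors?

The maximum expected visitors within 40 m² is 702.
ceramics vitrine + fossil hall hits 702 at 40 m².
All optima have 2 exhibits.

2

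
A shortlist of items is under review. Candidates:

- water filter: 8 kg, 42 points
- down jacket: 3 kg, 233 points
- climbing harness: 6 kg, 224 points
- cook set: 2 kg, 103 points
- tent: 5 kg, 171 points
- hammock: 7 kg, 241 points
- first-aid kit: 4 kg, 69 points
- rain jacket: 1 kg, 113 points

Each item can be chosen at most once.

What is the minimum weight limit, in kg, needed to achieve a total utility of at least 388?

Minimise kg subject to total utility ≥ 388.
down jacket + cook set + rain jacket reaches 449 using 6 kg.
No combination under 6 kg hits 388.

6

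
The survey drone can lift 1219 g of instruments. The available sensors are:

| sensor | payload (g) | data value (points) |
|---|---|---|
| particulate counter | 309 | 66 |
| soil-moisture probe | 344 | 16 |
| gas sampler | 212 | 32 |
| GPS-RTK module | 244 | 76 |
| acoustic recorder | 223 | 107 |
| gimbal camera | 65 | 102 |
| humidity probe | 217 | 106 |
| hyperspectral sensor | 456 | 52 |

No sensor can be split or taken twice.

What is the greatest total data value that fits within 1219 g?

457

Best packing: particulate counter + GPS-RTK module + acoustic recorder + gimbal camera + humidity probe — 1058 g, 457 total.
Next best is GPS-RTK module + acoustic recorder + gimbal camera + humidity probe + hyperspectral sensor at 443 (1205 g) — short by 14.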